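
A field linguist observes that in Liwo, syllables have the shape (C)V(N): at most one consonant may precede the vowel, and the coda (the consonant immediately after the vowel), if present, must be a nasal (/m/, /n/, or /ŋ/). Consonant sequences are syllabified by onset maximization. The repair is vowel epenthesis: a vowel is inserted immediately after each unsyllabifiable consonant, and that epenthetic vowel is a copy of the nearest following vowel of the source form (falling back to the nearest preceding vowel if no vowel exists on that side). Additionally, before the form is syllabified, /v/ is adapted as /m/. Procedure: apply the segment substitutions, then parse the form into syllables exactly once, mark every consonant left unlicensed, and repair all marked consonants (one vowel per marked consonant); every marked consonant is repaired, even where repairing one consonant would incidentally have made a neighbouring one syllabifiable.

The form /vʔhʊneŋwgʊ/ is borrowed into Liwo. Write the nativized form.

Substitution: /v/ → /m/, giving /mʔhʊneŋwgʊ/.
Syllabifying with onset maximization leaves /m/, /ʔ/, /w/ stranded (only a nasal (/m/, /n/, or /ŋ/) is licensed in coda position; onsets are limited to one consonant).
Epenthesis after each stranded consonant: /m/ → /mʊ/, /ʔ/ → /ʔʊ/, /w/ → /wʊ/.

mʊʔʊhʊneŋwʊgʊ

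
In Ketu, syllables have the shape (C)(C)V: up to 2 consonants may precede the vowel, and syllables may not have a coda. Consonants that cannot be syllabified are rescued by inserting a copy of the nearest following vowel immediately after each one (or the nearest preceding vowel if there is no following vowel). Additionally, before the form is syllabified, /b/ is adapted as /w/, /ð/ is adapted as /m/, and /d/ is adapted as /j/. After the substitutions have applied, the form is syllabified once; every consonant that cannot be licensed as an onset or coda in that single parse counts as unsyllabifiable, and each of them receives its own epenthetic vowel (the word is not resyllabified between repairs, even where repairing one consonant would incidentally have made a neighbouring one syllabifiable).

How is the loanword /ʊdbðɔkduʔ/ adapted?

Substitution: /d/ → /j/, /b/ → /w/, /ð/ → /m/, giving /ʊjwmɔkjuʔ/.
Under (C)(C)V, the unsyllabifiable consonants are /j/, /ʔ/ (no codas are permitted; onsets may contain at most 2 consonants).
Inserting the epenthetic vowel yields /j/ → /jɔ/, /ʔ/ → /ʔu/.

ʊjɔwmɔkjuʔu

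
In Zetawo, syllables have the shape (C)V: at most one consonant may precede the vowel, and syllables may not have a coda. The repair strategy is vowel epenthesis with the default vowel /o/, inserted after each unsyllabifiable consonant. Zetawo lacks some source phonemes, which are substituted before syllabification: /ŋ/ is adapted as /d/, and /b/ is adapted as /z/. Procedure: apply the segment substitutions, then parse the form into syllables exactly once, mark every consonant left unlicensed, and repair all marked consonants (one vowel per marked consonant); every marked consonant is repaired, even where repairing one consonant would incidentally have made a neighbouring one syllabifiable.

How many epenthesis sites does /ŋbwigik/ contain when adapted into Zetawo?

3

After substitution the input is /dzwigik/.
The unsyllabifiable consonants are /d/, /z/, /k/; each receives one epenthetic vowel.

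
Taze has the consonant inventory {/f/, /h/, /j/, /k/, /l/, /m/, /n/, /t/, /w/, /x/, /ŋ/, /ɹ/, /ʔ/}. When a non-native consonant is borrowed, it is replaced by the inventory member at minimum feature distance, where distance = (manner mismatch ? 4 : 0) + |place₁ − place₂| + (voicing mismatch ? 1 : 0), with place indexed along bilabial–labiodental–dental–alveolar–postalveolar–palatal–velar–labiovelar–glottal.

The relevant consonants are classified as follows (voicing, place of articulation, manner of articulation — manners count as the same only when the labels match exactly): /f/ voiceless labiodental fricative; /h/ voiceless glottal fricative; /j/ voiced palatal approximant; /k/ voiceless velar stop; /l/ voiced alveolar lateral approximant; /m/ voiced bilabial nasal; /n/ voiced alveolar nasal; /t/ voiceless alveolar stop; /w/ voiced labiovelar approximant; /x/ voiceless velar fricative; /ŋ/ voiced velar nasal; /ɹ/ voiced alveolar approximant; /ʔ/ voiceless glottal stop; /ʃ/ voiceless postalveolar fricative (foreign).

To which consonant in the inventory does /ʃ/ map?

/x/ is closest: same manner (fricative), place distance 2 (postalveolar→velar), same voicing; total 2. Next closest is /f/ at distance 3.

x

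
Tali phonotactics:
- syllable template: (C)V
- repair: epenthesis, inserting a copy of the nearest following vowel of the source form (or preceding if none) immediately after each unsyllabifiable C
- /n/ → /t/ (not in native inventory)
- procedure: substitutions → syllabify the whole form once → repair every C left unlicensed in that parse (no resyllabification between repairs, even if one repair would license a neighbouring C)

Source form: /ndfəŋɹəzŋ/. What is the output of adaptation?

Substitution: /n/ → /t/, giving /tdfəŋɹəzŋ/.
Under (C)V, the unsyllabifiable consonants are /t/, /d/, /ŋ/, /z/, /ŋ/ (no codas are permitted; onsets are limited to one consonant).
Inserting the epenthetic vowel yields /t/ → /tə/, /d/ → /də/, /ŋ/ → /ŋə/, /z/ → /zə/, /ŋ/ → /ŋə/.

tədəfəŋəɹəzəŋə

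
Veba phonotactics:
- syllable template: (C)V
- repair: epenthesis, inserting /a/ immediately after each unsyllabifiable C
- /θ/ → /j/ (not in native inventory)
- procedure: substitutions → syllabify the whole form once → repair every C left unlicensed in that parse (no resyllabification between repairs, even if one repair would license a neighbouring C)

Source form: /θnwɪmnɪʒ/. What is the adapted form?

janawɪmanɪʒa

Substitution: /θ/ → /j/, giving /jnwɪmnɪʒ/.
The consonants /j/, /n/, /m/, /ʒ/ cannot be parsed into a legal (C)V syllable (no codas are permitted; onsets are limited to one consonant).
Inserting the epenthetic vowel yields /j/ → /ja/, /n/ → /na/, /m/ → /ma/, /ʒ/ → /ʒa/.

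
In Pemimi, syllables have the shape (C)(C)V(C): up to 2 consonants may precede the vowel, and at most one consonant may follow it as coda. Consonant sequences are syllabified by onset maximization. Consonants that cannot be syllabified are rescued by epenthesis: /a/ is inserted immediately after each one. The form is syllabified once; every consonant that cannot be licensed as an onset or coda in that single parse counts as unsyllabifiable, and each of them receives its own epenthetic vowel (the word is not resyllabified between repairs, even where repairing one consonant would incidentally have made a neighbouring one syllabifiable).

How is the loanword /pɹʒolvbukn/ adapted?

Under (C)(C)V(C), the unsyllabifiable consonants are /p/, /n/ (at most one coda consonant is licensed; onsets may contain at most 2 consonants).
Inserting the epenthetic vowel yields /p/ → /pa/, /n/ → /na/.

paɹʒolvbukna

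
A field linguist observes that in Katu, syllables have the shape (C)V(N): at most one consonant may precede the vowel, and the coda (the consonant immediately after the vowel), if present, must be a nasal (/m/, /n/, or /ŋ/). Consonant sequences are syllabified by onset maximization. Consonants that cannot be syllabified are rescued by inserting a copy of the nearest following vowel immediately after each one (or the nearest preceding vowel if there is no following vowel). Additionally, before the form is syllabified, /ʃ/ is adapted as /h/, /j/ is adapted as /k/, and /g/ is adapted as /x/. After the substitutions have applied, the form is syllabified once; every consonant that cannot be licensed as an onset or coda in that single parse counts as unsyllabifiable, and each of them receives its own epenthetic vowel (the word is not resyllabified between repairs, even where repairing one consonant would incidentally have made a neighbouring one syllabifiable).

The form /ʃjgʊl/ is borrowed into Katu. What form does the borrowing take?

hʊkʊxʊlʊ

Substitution: /ʃ/ → /h/, /j/ → /k/, /g/ → /x/, giving /hkxʊl/.
Under (C)V(N), the unsyllabifiable consonants are /h/, /k/, /l/ (only a nasal (/m/, /n/, or /ŋ/) is licensed in coda position; onsets are limited to one consonant).
Each unlicensed consonant becomes the onset of a new syllable: /h/ → /hʊ/, /k/ → /kʊ/, /l/ → /lʊ/.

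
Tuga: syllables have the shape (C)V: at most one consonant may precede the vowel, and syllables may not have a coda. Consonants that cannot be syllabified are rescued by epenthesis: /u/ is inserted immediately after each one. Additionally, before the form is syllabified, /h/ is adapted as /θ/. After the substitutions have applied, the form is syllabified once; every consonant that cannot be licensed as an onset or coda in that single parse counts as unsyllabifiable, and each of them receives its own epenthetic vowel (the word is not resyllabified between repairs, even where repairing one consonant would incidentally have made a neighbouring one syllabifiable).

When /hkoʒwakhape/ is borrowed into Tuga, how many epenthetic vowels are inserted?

3

After substitution the input is /θkoʒwakθape/.
The unsyllabifiable consonants are /θ/, /ʒ/, /k/; each receives one epenthetic vowel.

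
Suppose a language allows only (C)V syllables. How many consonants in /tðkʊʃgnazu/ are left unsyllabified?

Under (C)V, the unsyllabifiable consonants are /t/, /ð/, /ʃ/, /g/ (no codas are permitted; onsets are limited to one consonant).

4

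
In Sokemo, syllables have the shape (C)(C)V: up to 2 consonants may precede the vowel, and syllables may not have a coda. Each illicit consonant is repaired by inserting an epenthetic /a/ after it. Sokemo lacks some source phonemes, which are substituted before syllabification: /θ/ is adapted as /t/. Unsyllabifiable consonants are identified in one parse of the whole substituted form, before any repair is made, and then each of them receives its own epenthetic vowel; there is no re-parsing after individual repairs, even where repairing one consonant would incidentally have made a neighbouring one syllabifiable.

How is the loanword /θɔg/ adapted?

Substitution: /θ/ → /t/, giving /tɔg/.
Under (C)(C)V, the unsyllabifiable consonants are /g/ (no codas are permitted; onsets may contain at most 2 consonants).
Epenthesis after each stranded consonant: /g/ → /ga/.

tɔga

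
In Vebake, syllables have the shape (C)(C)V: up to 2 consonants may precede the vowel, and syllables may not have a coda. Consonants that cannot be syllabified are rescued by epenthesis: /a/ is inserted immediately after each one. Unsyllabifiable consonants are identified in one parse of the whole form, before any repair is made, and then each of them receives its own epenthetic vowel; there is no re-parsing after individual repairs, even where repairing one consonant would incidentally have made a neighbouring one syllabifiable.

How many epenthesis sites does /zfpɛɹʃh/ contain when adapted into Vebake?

4

The unsyllabifiable consonants are /z/, /ɹ/, /ʃ/, /h/; each receives one epenthetic vowel.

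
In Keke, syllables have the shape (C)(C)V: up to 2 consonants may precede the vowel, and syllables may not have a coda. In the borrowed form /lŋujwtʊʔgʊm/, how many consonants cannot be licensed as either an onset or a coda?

2

Under (C)(C)V, the unsyllabifiable consonants are /j/, /m/ (no codas are permitted; onsets may contain at most 2 consonants).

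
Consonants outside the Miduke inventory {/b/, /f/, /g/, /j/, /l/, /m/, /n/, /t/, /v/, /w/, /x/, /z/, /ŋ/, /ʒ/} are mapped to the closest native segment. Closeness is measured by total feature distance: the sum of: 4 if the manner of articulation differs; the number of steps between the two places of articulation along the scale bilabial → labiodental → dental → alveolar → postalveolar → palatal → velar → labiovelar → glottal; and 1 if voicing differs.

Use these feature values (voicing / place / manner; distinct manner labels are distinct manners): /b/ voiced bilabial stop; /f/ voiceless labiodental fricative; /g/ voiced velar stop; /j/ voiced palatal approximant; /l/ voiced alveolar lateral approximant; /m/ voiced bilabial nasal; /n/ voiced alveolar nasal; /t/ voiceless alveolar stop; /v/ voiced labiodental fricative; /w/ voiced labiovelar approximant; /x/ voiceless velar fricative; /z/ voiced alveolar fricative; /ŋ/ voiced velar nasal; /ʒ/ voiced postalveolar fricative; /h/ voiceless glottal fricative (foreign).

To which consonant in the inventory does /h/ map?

x

/x/ is closest: same manner (fricative), place distance 2 (glottal→velar), same voicing; total 2. Next closest is /ʒ/ at distance 5.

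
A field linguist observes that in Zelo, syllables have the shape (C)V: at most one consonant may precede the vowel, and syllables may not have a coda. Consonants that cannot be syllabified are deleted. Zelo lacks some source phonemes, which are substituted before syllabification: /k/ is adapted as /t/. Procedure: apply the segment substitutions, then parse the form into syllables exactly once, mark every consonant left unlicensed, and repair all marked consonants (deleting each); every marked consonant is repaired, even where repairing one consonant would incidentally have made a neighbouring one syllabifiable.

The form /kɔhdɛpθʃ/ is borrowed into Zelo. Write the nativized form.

tɔdɛ

Substitution: /k/ → /t/, giving /tɔhdɛpθʃ/.
The consonants /h/, /p/, /θ/, /ʃ/ cannot be parsed into a legal (C)V syllable (no codas are permitted; onsets are limited to one consonant).
Each unlicensed consonant is deleted: /h/, /p/, /θ/, /ʃ/.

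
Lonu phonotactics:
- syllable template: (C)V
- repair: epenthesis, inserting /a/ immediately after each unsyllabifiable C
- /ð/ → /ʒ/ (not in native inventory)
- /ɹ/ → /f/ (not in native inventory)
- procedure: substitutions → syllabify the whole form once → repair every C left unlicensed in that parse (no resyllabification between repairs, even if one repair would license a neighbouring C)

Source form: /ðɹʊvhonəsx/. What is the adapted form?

ʒafʊvahonəsaxa

Substitution: /ð/ → /ʒ/, /ɹ/ → /f/, giving /ʒfʊvhonəsx/.
Syllabifying with onset maximization leaves /ʒ/, /v/, /s/, /x/ stranded (no codas are permitted; onsets are limited to one consonant).
Inserting the epenthetic vowel yields /ʒ/ → /ʒa/, /v/ → /va/, /s/ → /sa/, /x/ → /xa/.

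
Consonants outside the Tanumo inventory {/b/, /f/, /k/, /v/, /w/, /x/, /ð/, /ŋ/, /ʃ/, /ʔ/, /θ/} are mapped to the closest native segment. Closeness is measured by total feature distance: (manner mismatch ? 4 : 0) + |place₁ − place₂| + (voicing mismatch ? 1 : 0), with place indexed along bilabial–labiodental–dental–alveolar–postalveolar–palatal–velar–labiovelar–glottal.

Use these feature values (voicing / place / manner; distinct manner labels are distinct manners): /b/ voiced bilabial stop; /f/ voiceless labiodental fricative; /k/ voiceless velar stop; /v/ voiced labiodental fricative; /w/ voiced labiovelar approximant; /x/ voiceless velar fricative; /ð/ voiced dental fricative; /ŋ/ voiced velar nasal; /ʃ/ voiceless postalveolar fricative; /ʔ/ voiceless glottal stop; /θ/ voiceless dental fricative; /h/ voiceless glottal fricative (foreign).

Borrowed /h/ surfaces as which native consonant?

x

/x/ is closest: same manner (fricative), place distance 2 (glottal→velar), same voicing; total 2. Next closest is /ʃ/ at distance 4.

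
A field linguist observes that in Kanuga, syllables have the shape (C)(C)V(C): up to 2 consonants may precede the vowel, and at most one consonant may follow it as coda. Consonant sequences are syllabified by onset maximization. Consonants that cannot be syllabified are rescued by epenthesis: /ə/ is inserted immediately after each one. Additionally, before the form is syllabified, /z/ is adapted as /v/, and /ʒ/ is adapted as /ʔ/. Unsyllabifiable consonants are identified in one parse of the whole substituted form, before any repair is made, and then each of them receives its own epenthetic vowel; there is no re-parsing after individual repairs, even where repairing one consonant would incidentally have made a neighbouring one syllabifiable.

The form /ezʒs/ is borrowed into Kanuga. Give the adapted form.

evʔəsə

Substitution: /z/ → /v/, /ʒ/ → /ʔ/, giving /evʔs/.
The consonants /ʔ/, /s/ cannot be parsed into a legal (C)(C)V(C) syllable (at most one coda consonant is licensed; onsets may contain at most 2 consonants).
Each unlicensed consonant becomes the onset of a new syllable: /ʔ/ → /ʔə/, /s/ → /sə/.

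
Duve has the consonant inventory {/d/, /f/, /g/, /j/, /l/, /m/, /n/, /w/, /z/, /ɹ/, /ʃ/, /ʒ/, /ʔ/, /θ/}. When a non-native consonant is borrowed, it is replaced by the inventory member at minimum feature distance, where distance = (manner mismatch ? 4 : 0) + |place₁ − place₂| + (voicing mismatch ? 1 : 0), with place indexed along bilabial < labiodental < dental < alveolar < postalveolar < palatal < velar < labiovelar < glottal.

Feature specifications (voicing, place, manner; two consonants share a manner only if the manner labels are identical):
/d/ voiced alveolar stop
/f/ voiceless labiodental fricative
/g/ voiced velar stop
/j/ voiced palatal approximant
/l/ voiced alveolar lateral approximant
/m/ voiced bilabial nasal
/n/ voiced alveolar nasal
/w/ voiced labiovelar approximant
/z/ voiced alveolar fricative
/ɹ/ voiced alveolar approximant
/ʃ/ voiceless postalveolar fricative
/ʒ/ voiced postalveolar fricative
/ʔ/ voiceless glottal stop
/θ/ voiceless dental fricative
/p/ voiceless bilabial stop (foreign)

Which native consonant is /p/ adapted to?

/d/ is closest: same manner (stop), place distance 3 (bilabial→alveolar), voicing differs (+1); total 4. Next closest is /f/ at distance 5.

d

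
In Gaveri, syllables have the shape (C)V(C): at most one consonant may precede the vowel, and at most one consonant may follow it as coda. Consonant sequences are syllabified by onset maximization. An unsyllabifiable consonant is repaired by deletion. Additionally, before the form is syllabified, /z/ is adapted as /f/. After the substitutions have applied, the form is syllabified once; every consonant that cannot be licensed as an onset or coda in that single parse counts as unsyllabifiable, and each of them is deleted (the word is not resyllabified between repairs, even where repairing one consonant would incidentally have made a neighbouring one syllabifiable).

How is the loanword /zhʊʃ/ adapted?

hʊʃ

Substitution: /z/ → /f/, giving /fhʊʃ/.
Under (C)V(C), the unsyllabifiable consonants are /f/ (at most one coda consonant is licensed; onsets are limited to one consonant).
Each unlicensed consonant is deleted: /f/.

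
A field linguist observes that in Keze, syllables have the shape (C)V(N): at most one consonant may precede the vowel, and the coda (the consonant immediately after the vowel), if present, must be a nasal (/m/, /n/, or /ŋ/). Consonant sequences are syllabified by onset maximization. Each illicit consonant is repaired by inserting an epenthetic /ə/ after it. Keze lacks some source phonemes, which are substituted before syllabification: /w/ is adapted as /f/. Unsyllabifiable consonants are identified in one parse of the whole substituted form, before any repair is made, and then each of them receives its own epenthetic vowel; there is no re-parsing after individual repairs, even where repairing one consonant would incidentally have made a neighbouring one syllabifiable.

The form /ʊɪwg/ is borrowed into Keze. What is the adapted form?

Substitution: /w/ → /f/, giving /ʊɪfg/.
The consonants /f/, /g/ cannot be parsed into a legal (C)V(N) syllable (only a nasal (/m/, /n/, or /ŋ/) is licensed in coda position; onsets are limited to one consonant).
Epenthesis after each stranded consonant: /f/ → /fə/, /g/ → /gə/.

ʊɪfəgə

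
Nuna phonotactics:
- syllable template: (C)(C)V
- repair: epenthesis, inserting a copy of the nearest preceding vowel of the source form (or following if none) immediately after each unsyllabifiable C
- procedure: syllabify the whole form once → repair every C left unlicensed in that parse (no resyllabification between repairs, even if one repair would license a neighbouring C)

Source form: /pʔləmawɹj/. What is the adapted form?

Under (C)(C)V, the unsyllabifiable consonants are /p/, /w/, /ɹ/, /j/ (no codas are permitted; onsets may contain at most 2 consonants).
Epenthesis after each stranded consonant: /p/ → /pə/, /w/ → /wa/, /ɹ/ → /ɹa/, /j/ → /ja/.

pəʔləmawaɹaja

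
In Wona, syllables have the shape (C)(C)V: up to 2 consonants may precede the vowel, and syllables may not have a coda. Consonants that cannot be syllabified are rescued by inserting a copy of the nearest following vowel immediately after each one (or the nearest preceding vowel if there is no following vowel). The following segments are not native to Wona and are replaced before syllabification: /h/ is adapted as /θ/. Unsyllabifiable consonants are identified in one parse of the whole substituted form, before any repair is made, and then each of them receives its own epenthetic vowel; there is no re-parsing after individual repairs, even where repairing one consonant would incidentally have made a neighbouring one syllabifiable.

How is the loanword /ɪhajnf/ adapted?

ɪθajanafa

Substitution: /h/ → /θ/, giving /ɪθajnf/.
Syllabifying with onset maximization leaves /j/, /n/, /f/ stranded (no codas are permitted; onsets may contain at most 2 consonants).
Epenthesis after each stranded consonant: /j/ → /ja/, /n/ → /na/, /f/ → /fa/.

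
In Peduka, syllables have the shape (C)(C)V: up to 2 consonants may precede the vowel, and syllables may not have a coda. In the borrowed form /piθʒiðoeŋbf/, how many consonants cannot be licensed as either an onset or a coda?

3

The consonants /ŋ/, /b/, /f/ cannot be parsed into a legal (C)(C)V syllable (no codas are permitted; onsets may contain at most 2 consonants).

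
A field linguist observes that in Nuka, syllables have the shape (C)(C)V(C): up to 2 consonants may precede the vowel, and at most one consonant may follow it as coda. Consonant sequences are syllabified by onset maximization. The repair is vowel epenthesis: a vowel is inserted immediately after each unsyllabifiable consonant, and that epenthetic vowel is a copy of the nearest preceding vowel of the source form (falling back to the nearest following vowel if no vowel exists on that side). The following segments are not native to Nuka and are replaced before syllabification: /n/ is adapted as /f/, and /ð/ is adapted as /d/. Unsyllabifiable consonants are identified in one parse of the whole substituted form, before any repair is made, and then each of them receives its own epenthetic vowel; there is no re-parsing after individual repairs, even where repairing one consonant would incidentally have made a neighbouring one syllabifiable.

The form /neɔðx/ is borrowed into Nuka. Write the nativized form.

Substitution: /n/ → /f/, /ð/ → /d/, giving /feɔdx/.
Under (C)(C)V(C), the unsyllabifiable consonants are /x/ (at most one coda consonant is licensed; onsets may contain at most 2 consonants).
Inserting the epenthetic vowel yields /x/ → /xɔ/.

feɔdxɔ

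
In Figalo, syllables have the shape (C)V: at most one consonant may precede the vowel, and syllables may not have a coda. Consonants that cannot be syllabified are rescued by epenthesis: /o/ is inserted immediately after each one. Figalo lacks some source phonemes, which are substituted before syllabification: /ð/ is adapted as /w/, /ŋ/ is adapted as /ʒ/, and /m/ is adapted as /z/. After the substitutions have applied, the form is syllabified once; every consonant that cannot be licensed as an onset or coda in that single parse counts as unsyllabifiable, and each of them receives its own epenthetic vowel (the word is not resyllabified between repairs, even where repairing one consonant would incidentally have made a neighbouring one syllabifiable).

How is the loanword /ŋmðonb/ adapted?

ʒozowonobo

Substitution: /ŋ/ → /ʒ/, /m/ → /z/, /ð/ → /w/, giving /ʒzwonb/.
The consonants /ʒ/, /z/, /n/, /b/ cannot be parsed into a legal (C)V syllable (no codas are permitted; onsets are limited to one consonant).
Epenthesis after each stranded consonant: /ʒ/ → /ʒo/, /z/ → /zo/, /n/ → /no/, /b/ → /bo/.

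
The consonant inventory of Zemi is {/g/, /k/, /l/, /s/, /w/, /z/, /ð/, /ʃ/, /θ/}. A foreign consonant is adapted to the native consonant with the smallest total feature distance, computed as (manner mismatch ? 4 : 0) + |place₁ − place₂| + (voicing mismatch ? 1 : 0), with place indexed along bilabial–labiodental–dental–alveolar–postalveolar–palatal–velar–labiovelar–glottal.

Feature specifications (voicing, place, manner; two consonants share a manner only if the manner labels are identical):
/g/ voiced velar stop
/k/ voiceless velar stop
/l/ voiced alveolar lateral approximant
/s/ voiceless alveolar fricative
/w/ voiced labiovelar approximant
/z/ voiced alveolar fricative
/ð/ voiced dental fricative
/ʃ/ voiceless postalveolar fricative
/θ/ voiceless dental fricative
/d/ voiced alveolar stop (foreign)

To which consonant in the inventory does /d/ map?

/g/ is closest: same manner (stop), place distance 3 (alveolar→velar), same voicing; total 3. Next closest is /k/ at distance 4.

g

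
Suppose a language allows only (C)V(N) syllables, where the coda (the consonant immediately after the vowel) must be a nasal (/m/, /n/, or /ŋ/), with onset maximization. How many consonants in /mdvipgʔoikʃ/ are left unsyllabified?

Under (C)V(N), the unsyllabifiable consonants are /m/, /d/, /p/, /g/, /k/, /ʃ/ (only a nasal (/m/, /n/, or /ŋ/) is licensed in coda position; onsets are limited to one consonant).

6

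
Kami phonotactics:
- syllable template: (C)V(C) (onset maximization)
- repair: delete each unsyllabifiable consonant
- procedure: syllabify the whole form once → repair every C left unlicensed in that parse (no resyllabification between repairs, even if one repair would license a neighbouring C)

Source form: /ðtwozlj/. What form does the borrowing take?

Under (C)V(C), the unsyllabifiable consonants are /ð/, /t/, /l/, /j/ (at most one coda consonant is licensed; onsets are limited to one consonant).
Deletion applies to /ð/, /t/, /l/, /j/.

woz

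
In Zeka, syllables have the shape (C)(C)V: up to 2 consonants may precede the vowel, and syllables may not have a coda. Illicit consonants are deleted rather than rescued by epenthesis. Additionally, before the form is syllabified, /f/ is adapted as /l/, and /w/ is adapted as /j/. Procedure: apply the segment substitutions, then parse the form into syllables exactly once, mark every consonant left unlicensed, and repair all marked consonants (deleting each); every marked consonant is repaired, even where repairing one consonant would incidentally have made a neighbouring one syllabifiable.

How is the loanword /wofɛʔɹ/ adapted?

Substitution: /w/ → /j/, /f/ → /l/, giving /jolɛʔɹ/.
Syllabifying with onset maximization leaves /ʔ/, /ɹ/ stranded (no codas are permitted; onsets may contain at most 2 consonants).
Deletion applies to /ʔ/, /ɹ/.

jolɛ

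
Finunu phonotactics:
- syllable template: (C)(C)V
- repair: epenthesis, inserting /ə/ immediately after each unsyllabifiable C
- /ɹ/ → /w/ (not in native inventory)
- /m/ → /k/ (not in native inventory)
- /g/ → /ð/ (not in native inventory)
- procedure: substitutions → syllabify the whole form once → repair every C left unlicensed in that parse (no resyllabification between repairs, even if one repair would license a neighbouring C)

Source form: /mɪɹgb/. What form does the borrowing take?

Substitution: /m/ → /k/, /ɹ/ → /w/, /g/ → /ð/, giving /kɪwðb/.
The consonants /w/, /ð/, /b/ cannot be parsed into a legal (C)(C)V syllable (no codas are permitted; onsets may contain at most 2 consonants).
Each unlicensed consonant becomes the onset of a new syllable: /w/ → /wə/, /ð/ → /ðə/, /b/ → /bə/.

kɪwəðəbə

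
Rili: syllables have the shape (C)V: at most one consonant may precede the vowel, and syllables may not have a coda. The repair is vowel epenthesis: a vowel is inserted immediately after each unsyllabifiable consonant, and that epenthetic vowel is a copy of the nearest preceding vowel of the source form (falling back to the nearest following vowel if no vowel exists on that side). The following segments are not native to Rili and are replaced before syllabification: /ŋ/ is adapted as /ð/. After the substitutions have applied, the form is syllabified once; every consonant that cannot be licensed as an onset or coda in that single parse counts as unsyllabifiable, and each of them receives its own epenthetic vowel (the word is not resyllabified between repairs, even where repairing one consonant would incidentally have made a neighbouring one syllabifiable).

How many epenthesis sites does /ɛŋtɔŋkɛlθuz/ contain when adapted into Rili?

After substitution the input is /ɛðtɔðkɛlθuz/.
The unsyllabifiable consonants are /ð/, /ð/, /l/, /z/; each receives one epenthetic vowel.

4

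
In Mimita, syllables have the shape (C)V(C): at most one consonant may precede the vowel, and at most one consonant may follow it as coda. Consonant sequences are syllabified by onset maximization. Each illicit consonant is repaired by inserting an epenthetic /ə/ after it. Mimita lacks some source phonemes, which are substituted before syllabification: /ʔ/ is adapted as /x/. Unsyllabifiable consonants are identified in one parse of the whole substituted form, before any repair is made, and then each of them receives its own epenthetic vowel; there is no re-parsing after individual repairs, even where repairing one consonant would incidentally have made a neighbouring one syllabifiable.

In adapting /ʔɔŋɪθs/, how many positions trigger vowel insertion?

After substitution the input is /xɔŋɪθs/.
The unsyllabifiable consonants are /s/; each receives one epenthetic vowel.

1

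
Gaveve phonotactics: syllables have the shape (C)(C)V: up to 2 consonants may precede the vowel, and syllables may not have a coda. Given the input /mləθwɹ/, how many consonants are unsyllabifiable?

Under (C)(C)V, the unsyllabifiable consonants are /θ/, /w/, /ɹ/ (no codas are permitted; onsets may contain at most 2 consonants).

3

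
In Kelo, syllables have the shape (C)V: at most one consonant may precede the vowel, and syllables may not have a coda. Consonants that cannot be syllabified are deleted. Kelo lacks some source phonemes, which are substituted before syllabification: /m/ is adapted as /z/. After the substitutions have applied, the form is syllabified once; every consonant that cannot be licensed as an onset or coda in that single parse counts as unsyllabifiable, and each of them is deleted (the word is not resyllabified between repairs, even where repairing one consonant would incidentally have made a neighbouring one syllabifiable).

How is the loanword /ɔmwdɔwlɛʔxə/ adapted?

Substitution: /m/ → /z/, giving /ɔzwdɔwlɛʔxə/.
Syllabifying with onset maximization leaves /z/, /w/, /w/, /ʔ/ stranded (no codas are permitted; onsets are limited to one consonant).
Deleting the stranded consonants removes /z/, /w/, /w/, /ʔ/.

ɔdɔlɛxə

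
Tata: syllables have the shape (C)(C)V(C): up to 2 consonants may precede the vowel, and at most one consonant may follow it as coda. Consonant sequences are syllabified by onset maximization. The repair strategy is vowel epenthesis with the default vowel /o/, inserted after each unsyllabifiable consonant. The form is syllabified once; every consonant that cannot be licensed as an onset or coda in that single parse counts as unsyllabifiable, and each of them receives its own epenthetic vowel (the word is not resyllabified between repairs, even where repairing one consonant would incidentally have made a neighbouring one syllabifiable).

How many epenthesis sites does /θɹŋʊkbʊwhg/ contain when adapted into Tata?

3

The unsyllabifiable consonants are /θ/, /h/, /g/; each receives one epenthetic vowel.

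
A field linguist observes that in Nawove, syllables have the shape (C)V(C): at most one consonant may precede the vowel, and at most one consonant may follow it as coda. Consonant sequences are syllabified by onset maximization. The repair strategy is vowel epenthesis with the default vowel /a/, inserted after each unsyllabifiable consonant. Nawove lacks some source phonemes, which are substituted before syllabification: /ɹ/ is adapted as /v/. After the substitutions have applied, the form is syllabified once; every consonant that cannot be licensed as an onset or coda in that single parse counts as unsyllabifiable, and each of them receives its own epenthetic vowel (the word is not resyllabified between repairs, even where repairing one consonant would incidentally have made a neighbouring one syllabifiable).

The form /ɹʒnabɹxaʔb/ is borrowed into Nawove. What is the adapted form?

Substitution: /ɹ/ → /v/, giving /vʒnabvxaʔb/.
The consonants /v/, /ʒ/, /v/, /b/ cannot be parsed into a legal (C)V(C) syllable (at most one coda consonant is licensed; onsets are limited to one consonant).
Inserting the epenthetic vowel yields /v/ → /va/, /ʒ/ → /ʒa/, /v/ → /va/, /b/ → /ba/.

vaʒanabvaxaʔba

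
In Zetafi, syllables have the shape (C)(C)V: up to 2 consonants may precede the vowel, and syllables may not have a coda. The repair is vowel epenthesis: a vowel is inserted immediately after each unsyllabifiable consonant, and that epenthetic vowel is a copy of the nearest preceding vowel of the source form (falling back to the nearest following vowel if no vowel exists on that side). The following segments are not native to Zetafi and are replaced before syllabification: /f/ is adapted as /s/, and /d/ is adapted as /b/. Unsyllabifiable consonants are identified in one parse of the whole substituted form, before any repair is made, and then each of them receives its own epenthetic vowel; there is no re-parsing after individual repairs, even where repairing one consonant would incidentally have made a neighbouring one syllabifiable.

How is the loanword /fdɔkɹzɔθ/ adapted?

Substitution: /f/ → /s/, /d/ → /b/, giving /sbɔkɹzɔθ/.
Syllabifying with onset maximization leaves /k/, /θ/ stranded (no codas are permitted; onsets may contain at most 2 consonants).
Inserting the epenthetic vowel yields /k/ → /kɔ/, /θ/ → /θɔ/.

sbɔkɔɹzɔθɔ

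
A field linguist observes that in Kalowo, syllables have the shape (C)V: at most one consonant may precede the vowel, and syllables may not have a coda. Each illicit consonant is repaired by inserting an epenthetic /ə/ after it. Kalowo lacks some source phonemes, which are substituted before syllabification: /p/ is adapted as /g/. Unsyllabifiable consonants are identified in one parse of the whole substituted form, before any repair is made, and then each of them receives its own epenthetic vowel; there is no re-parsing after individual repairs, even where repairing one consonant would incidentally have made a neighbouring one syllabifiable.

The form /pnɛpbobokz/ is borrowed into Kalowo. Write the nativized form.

gənɛgəbobokəzə

Substitution: /p/ → /g/, giving /gnɛgbobokz/.
Under (C)V, the unsyllabifiable consonants are /g/, /g/, /k/, /z/ (no codas are permitted; onsets are limited to one consonant).
Each unlicensed consonant becomes the onset of a new syllable: /g/ → /gə/, /g/ → /gə/, /k/ → /kə/, /z/ → /zə/.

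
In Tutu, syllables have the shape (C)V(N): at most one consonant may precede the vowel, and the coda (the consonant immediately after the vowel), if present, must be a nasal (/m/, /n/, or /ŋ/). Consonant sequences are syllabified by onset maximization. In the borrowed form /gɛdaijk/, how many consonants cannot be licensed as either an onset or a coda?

2

Under (C)V(N), the unsyllabifiable consonants are /j/, /k/ (only a nasal (/m/, /n/, or /ŋ/) is licensed in coda position; onsets are limited to one consonant).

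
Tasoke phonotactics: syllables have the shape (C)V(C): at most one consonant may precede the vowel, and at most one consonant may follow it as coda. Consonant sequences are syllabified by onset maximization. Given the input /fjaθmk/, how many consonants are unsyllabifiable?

The consonants /f/, /m/, /k/ cannot be parsed into a legal (C)V(C) syllable (at most one coda consonant is licensed; onsets are limited to one consonant).

3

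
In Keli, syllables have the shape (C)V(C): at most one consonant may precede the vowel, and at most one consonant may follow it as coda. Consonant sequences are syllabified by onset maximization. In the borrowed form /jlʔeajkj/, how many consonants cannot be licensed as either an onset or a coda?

4

Under (C)V(C), the unsyllabifiable consonants are /j/, /l/, /k/, /j/ (at most one coda consonant is licensed; onsets are limited to one consonant).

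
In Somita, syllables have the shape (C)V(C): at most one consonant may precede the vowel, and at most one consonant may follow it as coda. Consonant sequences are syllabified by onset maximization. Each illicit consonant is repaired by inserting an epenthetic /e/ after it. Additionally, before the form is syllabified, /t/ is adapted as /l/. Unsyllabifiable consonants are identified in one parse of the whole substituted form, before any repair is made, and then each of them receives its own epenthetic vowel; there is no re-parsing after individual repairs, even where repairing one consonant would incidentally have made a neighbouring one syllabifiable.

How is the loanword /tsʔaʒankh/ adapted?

leseʔaʒankehe

Substitution: /t/ → /l/, giving /lsʔaʒankh/.
Syllabifying with onset maximization leaves /l/, /s/, /k/, /h/ stranded (at most one coda consonant is licensed; onsets are limited to one consonant).
Inserting the epenthetic vowel yields /l/ → /le/, /s/ → /se/, /k/ → /ke/, /h/ → /he/.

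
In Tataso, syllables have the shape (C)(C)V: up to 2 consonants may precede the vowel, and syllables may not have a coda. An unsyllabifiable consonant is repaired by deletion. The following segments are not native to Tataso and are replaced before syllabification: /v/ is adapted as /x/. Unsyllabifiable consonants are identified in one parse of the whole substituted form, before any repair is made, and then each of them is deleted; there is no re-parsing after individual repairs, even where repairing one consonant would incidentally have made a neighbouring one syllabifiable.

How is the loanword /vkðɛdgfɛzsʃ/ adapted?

kðɛgfɛ

Substitution: /v/ → /x/, giving /xkðɛdgfɛzsʃ/.
Syllabifying with onset maximization leaves /x/, /d/, /z/, /s/, /ʃ/ stranded (no codas are permitted; onsets may contain at most 2 consonants).
Deleting the stranded consonants removes /x/, /d/, /z/, /s/, /ʃ/.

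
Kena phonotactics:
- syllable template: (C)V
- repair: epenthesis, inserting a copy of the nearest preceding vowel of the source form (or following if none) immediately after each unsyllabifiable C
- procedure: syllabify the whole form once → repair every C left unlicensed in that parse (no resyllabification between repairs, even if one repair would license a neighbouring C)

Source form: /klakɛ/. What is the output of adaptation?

kalakɛ

Syllabifying with onset maximization leaves /k/ stranded (no codas are permitted; onsets are limited to one consonant).
Each unlicensed consonant becomes the onset of a new syllable: /k/ → /ka/.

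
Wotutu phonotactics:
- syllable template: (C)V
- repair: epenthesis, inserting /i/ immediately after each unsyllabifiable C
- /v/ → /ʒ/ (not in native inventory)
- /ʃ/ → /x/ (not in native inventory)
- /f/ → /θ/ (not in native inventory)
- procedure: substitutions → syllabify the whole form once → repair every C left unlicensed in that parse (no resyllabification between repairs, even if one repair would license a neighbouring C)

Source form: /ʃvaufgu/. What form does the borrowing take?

xiʒauθigu

Substitution: /ʃ/ → /x/, /v/ → /ʒ/, /f/ → /θ/, giving /xʒauθgu/.
Syllabifying with onset maximization leaves /x/, /θ/ stranded (no codas are permitted; onsets are limited to one consonant).
Epenthesis after each stranded consonant: /x/ → /xi/, /θ/ → /θi/.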